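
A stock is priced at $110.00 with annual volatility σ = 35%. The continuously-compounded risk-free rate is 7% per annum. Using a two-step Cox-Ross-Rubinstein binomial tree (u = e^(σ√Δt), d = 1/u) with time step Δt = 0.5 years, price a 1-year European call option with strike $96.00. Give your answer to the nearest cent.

$26.98

CRR parameters: u = e^(σ√Δt) = e^(0.35·√0.5) = 1.2808, d = 1/u = 0.7808
Per-period rate: rΔt = 0.07·0.5 = 0.035, so R = e^0.035 = 1.0356
Risk-neutral probability p = (e^0.035 − 0.7808)/(1.2808 − 0.7808) = 0.2549/0.5000 = 0.5097
Terminal stock prices: S_uu = 180.5, S_ud = 110, S_dd = 67.05
Terminal payoffs (S − K): max(84.45, 0) = 84.45, max(14, 0) = 14, max(-28.95, 0) = 0
Node u (S = 140.9): V_u = e^(−0.035)·[0.5097·84.4502 + 0.4903·14.0000] = 48.1902
Node d (S = 85.88): V_d = e^(−0.035)·[0.5097·14.0000 + 0.4903·0.0000] = 6.8900
Node 0 (S = 110): V_0 = e^(−0.035)·[0.5097·48.1902 + 0.4903·6.8900] = 26.9787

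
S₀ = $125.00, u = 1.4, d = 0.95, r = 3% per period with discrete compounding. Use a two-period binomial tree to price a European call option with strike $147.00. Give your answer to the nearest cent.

$8.22

Risk-neutral probability p = (1 + 0.03 − 0.95)/(1.4 − 0.95) = 0.0800/0.4500 = 0.1778
Terminal stock prices: S_uu = 245, S_ud = 166.2, S_dd = 112.8
Terminal payoffs (S − K): max(98, 0) = 98, max(19.25, 0) = 19.25, max(-34.19, 0) = 0
Node u (S = 175): V_u = 1/1.03·[0.1778·98.0000 + 0.8222·19.2500] = 32.2816
Node d (S = 118.8): V_d = 1/1.03·[0.1778·19.2500 + 0.8222·0.0000] = 3.3225
Node 0 (S = 125): V_0 = 1/1.03·[0.1778·32.2816 + 0.8222·3.3225] = 8.2241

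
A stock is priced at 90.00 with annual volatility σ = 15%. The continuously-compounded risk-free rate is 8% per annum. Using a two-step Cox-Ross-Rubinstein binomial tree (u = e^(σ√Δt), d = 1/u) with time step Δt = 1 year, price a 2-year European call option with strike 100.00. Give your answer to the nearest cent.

10.00

CRR parameters: u = e^(σ√Δt) = e^(0.15·√1) = 1.1618, d = 1/u = 0.8607
Per-period rate: rΔt = 0.08·1 = 0.08, so R = e^0.08 = 1.0833
Risk-neutral probability p = (e^0.08 − 0.8607)/(1.1618 − 0.8607) = 0.2226/0.3011 = 0.7392
Terminal stock prices: S_uu = 121.5, S_ud = 90, S_dd = 66.67
Terminal payoffs (S − K): max(21.49, 0) = 21.49, max(-10, 0) = 0, max(-33.33, 0) = 0
Node u (S = 104.6): V_u = e^(−0.08)·[0.7392·21.4873 + 0.2608·0.0000] = 14.6613
Node d (S = 77.46): V_d = e^(−0.08)·[0.7392·0.0000 + 0.2608·0.0000] = 0.0000
Node 0 (S = 90): V_0 = e^(−0.08)·[0.7392·14.6613 + 0.2608·0.0000] = 10.0038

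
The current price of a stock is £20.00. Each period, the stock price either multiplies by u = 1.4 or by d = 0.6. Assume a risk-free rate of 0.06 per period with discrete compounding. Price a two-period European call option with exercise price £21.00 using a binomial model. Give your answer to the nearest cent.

Risk-neutral probability p = (1 + 0.06 − 0.6)/(1.4 − 0.6) = 0.4600/0.8000 = 0.5750
Terminal stock prices: S_uu = 39.2, S_ud = 16.8, S_dd = 7.2
Terminal payoffs (S − K): max(18.2, 0) = 18.2, max(-4.2, 0) = 0, max(-13.8, 0) = 0
Node u (S = 28): V_u = 1/1.06·[0.5750·18.2000 + 0.4250·0.0000] = 9.8726
Node d (S = 12): V_d = 1/1.06·[0.5750·0.0000 + 0.4250·0.0000] = 0.0000
Node 0 (S = 20): V_0 = 1/1.06·[0.5750·9.8726 + 0.4250·0.0000] = 5.3554

£5.36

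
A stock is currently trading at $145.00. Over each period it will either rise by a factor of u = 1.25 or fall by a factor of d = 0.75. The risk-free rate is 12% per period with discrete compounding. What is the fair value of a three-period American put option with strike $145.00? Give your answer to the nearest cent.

Risk-neutral probability p = (1 + 0.12 − 0.75)/(1.25 − 0.75) = 0.3700/0.5000 = 0.7400
Terminal stock prices: S_uuu = 283.2, S_uud = 169.9, S_udd = 102, S_ddd = 61.17
Terminal payoffs (K − S): max(-138.2, 0) = 0, max(-24.92, 0) = 0, max(43.05, 0) = 43.05, max(83.83, 0) = 83.83
Node uu (S = 226.6): continuation = 1/1.12·[0.7400·0.0000 + 0.2600·0.0000] = 0.0000; exercise value = 0.0000 ≤ continuation, so V_uu = 0.0000
Node ud (S = 135.9): continuation = 1/1.12·[0.7400·0.0000 + 0.2600·43.0469] = 9.9930; exercise value = 9.0625 ≤ continuation, so V_ud = 9.9930
Node dd (S = 81.56): continuation = 1/1.12·[0.7400·43.0469 + 0.2600·83.8281] = 47.9018; exercise value = 63.4375 > continuation, so V_dd = 63.4375 (exercise)
Node u (S = 181.2): continuation = 1/1.12·[0.7400·0.0000 + 0.2600·9.9930] = 2.3198; exercise value = 0.0000 ≤ continuation, so V_u = 2.3198
Node d (S = 108.8): continuation = 1/1.12·[0.7400·9.9930 + 0.2600·63.4375] = 21.3291; exercise value = 36.2500 > continuation, so V_d = 36.2500 (exercise)
Node 0 (S = 145): continuation = 1/1.12·[0.7400·2.3198 + 0.2600·36.2500] = 9.9479; exercise value = 0.0000 ≤ continuation, so V_0 = 9.9479

$9.95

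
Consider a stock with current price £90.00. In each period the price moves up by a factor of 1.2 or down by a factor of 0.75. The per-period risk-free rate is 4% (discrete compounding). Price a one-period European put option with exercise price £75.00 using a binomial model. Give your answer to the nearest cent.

Risk-neutral probability p = (1 + 0.04 − 0.75)/(1.2 − 0.75) = 0.2900/0.4500 = 0.6444
Terminal stock prices: S_u = 108, S_d = 67.5
Terminal payoffs (K − S): max(-33, 0) = 0, max(7.5, 0) = 7.5
Node 0 (S = 90): V_0 = 1/1.04·[0.6444·0.0000 + 0.3556·7.5000] = 2.5641

£2.56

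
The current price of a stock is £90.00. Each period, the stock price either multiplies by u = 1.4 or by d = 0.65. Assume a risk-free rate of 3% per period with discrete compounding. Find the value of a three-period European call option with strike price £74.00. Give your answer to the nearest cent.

Risk-neutral probability p = (1 + 0.03 − 0.65)/(1.4 − 0.65) = 0.3800/0.7500 = 0.5067
Terminal stock prices: S_uuu = 247, S_uud = 114.7, S_udd = 53.23, S_ddd = 24.72
Terminal payoffs (S − K): max(173, 0) = 173, max(40.66, 0) = 40.66, max(-20.77, 0) = 0, max(-49.28, 0) = 0
Node uu (S = 176.4): V_uu = 1/1.03·[0.5067·172.9600 + 0.4933·40.6600] = 104.5553
Node ud (S = 81.9): V_ud = 1/1.03·[0.5067·40.6600 + 0.4933·0.0000] = 20.0010
Node dd (S = 38.03): V_dd = 1/1.03·[0.5067·0.0000 + 0.4933·0.0000] = 0.0000
Node u (S = 126): V_u = 1/1.03·[0.5067·104.5553 + 0.4933·20.0010] = 61.0115
Node d (S = 58.5): V_d = 1/1.03·[0.5067·20.0010 + 0.4933·0.0000] = 9.8387
Node 0 (S = 90): V_0 = 1/1.03·[0.5067·61.0115 + 0.4933·9.8387] = 34.7245

£34.72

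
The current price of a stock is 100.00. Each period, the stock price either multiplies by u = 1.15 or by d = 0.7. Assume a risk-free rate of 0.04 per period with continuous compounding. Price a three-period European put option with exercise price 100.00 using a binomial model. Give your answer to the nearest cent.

Risk-neutral probability p = (e^0.04 − 0.7)/(1.15 − 0.7) = 0.3408/0.4500 = 0.7574
Terminal stock prices: S_uuu = 152.1, S_uud = 92.57, S_udd = 56.35, S_ddd = 34.3
Terminal payoffs (K − S): max(-52.09, 0) = 0, max(7.425, 0) = 7.425, max(43.65, 0) = 43.65, max(65.7, 0) = 65.7
Node uu (S = 132.2): V_uu = e^(−0.04)·[0.7574·0.0000 + 0.2426·7.4250] = 1.7310
Node ud (S = 80.5): V_ud = e^(−0.04)·[0.7574·7.4250 + 0.2426·43.6500] = 15.5789
Node dd (S = 49): V_dd = e^(−0.04)·[0.7574·43.6500 + 0.2426·65.7000] = 47.0789
Node u (S = 115): V_u = e^(−0.04)·[0.7574·1.7310 + 0.2426·15.5789] = 4.8915
Node d (S = 70): V_d = e^(−0.04)·[0.7574·15.5789 + 0.2426·47.0789] = 22.3116
Node 0 (S = 100): V_0 = e^(−0.04)·[0.7574·4.8915 + 0.2426·22.3116] = 8.7608

8.76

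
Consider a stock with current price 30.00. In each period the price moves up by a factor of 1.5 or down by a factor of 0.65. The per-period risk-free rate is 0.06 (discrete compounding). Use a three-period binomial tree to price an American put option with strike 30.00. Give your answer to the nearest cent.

6.52

Risk-neutral probability p = (1 + 0.06 − 0.65)/(1.5 − 0.65) = 0.4100/0.8500 = 0.4824
Terminal stock prices: S_uuu = 101.2, S_uud = 43.88, S_udd = 19.01, S_ddd = 8.239
Terminal payoffs (K − S): max(-71.25, 0) = 0, max(-13.88, 0) = 0, max(10.99, 0) = 10.99, max(21.76, 0) = 21.76
Node uu (S = 67.5): continuation = 1/1.06·[0.4824·0.0000 + 0.5176·0.0000] = 0.0000; exercise value = 0.0000 ≤ continuation, so V_uu = 0.0000
Node ud (S = 29.25): continuation = 1/1.06·[0.4824·0.0000 + 0.5176·10.9875] = 5.3657; exercise value = 0.7500 ≤ continuation, so V_ud = 5.3657
Node dd (S = 12.68): continuation = 1/1.06·[0.4824·10.9875 + 0.5176·21.7613] = 15.6269; exercise value = 17.3250 > continuation, so V_dd = 17.3250 (exercise)
Node u (S = 45): continuation = 1/1.06·[0.4824·0.0000 + 0.5176·5.3657] = 2.6203; exercise value = 0.0000 ≤ continuation, so V_u = 2.6203
Node d (S = 19.5): continuation = 1/1.06·[0.4824·5.3657 + 0.5176·17.3250] = 10.9023; exercise value = 10.5000 ≤ continuation, so V_d = 10.9023
Node 0 (S = 30): continuation = 1/1.06·[0.4824·2.6203 + 0.5176·10.9023] = 6.5165; exercise value = 0.0000 ≤ continuation, so V_0 = 6.5165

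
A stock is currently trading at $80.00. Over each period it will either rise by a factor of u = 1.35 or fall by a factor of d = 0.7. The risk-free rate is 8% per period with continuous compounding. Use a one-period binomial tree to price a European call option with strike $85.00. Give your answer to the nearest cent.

Risk-neutral probability p = (e^0.08 − 0.7)/(1.35 − 0.7) = 0.3833/0.6500 = 0.5897
Terminal stock prices: S_u = 108, S_d = 56
Terminal payoffs (S − K): max(23, 0) = 23, max(-29, 0) = 0
Node 0 (S = 80): V_0 = e^(−0.08)·[0.5897·23.0000 + 0.4103·0.0000] = 12.5197

$12.52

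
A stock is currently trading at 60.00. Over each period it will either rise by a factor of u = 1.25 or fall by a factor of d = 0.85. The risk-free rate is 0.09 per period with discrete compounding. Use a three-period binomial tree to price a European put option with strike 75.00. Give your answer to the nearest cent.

6.51

Risk-neutral probability p = (1 + 0.09 − 0.85)/(1.25 − 0.85) = 0.2400/0.4000 = 0.6000
Terminal stock prices: S_uuu = 117.2, S_uud = 79.69, S_udd = 54.19, S_ddd = 36.85
Terminal payoffs (K − S): max(-42.19, 0) = 0, max(-4.688, 0) = 0, max(20.81, 0) = 20.81, max(38.15, 0) = 38.15
Node uu (S = 93.75): V_uu = 1/1.09·[0.6000·0.0000 + 0.4000·0.0000] = 0.0000
Node ud (S = 63.75): V_ud = 1/1.09·[0.6000·0.0000 + 0.4000·20.8125] = 7.6376
Node dd (S = 43.35): V_dd = 1/1.09·[0.6000·20.8125 + 0.4000·38.1525] = 25.4573
Node u (S = 75): V_u = 1/1.09·[0.6000·0.0000 + 0.4000·7.6376] = 2.8028
Node d (S = 51): V_d = 1/1.09·[0.6000·7.6376 + 0.4000·25.4573] = 13.5463
Node 0 (S = 60): V_0 = 1/1.09·[0.6000·2.8028 + 0.4000·13.5463] = 6.5140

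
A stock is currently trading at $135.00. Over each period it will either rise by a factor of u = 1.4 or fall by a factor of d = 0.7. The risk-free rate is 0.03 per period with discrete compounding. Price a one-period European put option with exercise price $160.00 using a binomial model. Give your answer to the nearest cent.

$33.61

Risk-neutral probability p = (1 + 0.03 − 0.7)/(1.4 − 0.7) = 0.3300/0.7000 = 0.4714
Terminal stock prices: S_u = 189, S_d = 94.5
Terminal payoffs (K − S): max(-29, 0) = 0, max(65.5, 0) = 65.5
Node 0 (S = 135): V_0 = 1/1.03·[0.4714·0.0000 + 0.5286·65.5000] = 33.6130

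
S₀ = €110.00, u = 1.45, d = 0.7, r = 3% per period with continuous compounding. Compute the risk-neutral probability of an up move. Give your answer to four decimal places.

p = 0.4406

Risk-neutral probability p = (e^0.03 − 0.7)/(1.45 − 0.7) = 0.3305/0.7500 = 0.4406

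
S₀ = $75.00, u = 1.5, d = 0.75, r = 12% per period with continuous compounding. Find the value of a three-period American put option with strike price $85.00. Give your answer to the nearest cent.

$14.55

Risk-neutral probability p = (e^0.12 − 0.75)/(1.5 − 0.75) = 0.3775/0.7500 = 0.5033
Terminal stock prices: S_uuu = 253.1, S_uud = 126.6, S_udd = 63.28, S_ddd = 31.64
Terminal payoffs (K − S): max(-168.1, 0) = 0, max(-41.56, 0) = 0, max(21.72, 0) = 21.72, max(53.36, 0) = 53.36
Node uu (S = 168.8): continuation = e^(−0.12)·[0.5033·0.0000 + 0.4967·0.0000] = 0.0000; exercise value = 0.0000 ≤ continuation, so V_uu = 0.0000
Node ud (S = 84.38): continuation = e^(−0.12)·[0.5033·0.0000 + 0.4967·21.7188] = 9.5673; exercise value = 0.6250 ≤ continuation, so V_ud = 9.5673
Node dd (S = 42.19): continuation = e^(−0.12)·[0.5033·21.7188 + 0.4967·53.3594] = 33.2007; exercise value = 42.8125 > continuation, so V_dd = 42.8125 (exercise)
Node u (S = 112.5): continuation = e^(−0.12)·[0.5033·0.0000 + 0.4967·9.5673] = 4.2145; exercise value = 0.0000 ≤ continuation, so V_u = 4.2145
Node d (S = 56.25): continuation = e^(−0.12)·[0.5033·9.5673 + 0.4967·42.8125] = 23.1302; exercise value = 28.7500 > continuation, so V_d = 28.7500 (exercise)
Node 0 (S = 75): continuation = e^(−0.12)·[0.5033·4.2145 + 0.4967·28.7500] = 14.5460; exercise value = 10.0000 ≤ continuation, so V_0 = 14.5460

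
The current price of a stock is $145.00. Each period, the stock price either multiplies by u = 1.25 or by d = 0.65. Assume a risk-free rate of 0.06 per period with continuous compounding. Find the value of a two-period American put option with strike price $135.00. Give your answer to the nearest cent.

$15.32

Risk-neutral probability p = (e^0.06 − 0.65)/(1.25 − 0.65) = 0.4118/0.6000 = 0.6864
Terminal stock prices: S_uu = 226.6, S_ud = 117.8, S_dd = 61.26
Terminal payoffs (K − S): max(-91.56, 0) = 0, max(17.19, 0) = 17.19, max(73.74, 0) = 73.74
Node u (S = 181.2): continuation = e^(−0.06)·[0.6864·0.0000 + 0.3136·17.1875] = 5.0762; exercise value = 0.0000 ≤ continuation, so V_u = 5.0762
Node d (S = 94.25): continuation = e^(−0.06)·[0.6864·17.1875 + 0.3136·73.7375] = 32.8882; exercise value = 40.7500 > continuation, so V_d = 40.7500 (exercise)
Node 0 (S = 145): continuation = e^(−0.06)·[0.6864·5.0762 + 0.3136·40.7500] = 15.3166; exercise value = 0.0000 ≤ continuation, so V_0 = 15.3166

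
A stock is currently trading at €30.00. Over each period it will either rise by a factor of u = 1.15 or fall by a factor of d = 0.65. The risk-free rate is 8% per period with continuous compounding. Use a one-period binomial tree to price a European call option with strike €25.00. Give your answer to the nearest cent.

Risk-neutral probability p = (e^0.08 − 0.65)/(1.15 − 0.65) = 0.4333/0.5000 = 0.8666
Terminal stock prices: S_u = 34.5, S_d = 19.5
Terminal payoffs (S − K): max(9.5, 0) = 9.5, max(-5.5, 0) = 0
Node 0 (S = 30): V_0 = e^(−0.08)·[0.8666·9.5000 + 0.1334·0.0000] = 7.5995

€7.60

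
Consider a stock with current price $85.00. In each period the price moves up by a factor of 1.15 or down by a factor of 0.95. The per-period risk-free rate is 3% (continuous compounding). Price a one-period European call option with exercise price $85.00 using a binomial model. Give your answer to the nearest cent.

$4.98

Risk-neutral probability p = (e^0.03 − 0.95)/(1.15 − 0.95) = 0.0805/0.2000 = 0.4023
Terminal stock prices: S_u = 97.75, S_d = 80.75
Terminal payoffs (S − K): max(12.75, 0) = 12.75, max(-4.25, 0) = 0
Node 0 (S = 85): V_0 = e^(−0.03)·[0.4023·12.7500 + 0.5977·0.0000] = 4.9774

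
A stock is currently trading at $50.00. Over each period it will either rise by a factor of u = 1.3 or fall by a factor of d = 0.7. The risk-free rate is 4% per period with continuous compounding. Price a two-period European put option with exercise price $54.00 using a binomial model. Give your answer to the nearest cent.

$8.93

Risk-neutral probability p = (e^0.04 − 0.7)/(1.3 − 0.7) = 0.3408/0.6000 = 0.5680
Terminal stock prices: S_uu = 84.5, S_ud = 45.5, S_dd = 24.5
Terminal payoffs (K − S): max(-30.5, 0) = 0, max(8.5, 0) = 8.5, max(29.5, 0) = 29.5
Node u (S = 65): V_u = e^(−0.04)·[0.5680·0.0000 + 0.4320·8.5000] = 3.5279
Node d (S = 35): V_d = e^(−0.04)·[0.5680·8.5000 + 0.4320·29.5000] = 16.8826
Node 0 (S = 50): V_0 = e^(−0.04)·[0.5680·3.5279 + 0.4320·16.8826] = 8.9324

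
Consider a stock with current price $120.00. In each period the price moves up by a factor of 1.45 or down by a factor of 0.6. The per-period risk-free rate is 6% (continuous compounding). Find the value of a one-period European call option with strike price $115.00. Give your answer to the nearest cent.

Risk-neutral probability p = (e^0.06 − 0.6)/(1.45 − 0.6) = 0.4618/0.8500 = 0.5433
Terminal stock prices: S_u = 174, S_d = 72
Terminal payoffs (S − K): max(59, 0) = 59, max(-43, 0) = 0
Node 0 (S = 120): V_0 = e^(−0.06)·[0.5433·59.0000 + 0.4567·0.0000] = 30.1900

$30.19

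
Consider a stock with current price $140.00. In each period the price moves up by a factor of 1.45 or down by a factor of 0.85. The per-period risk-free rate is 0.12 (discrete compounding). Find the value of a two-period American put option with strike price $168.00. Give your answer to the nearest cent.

$28.00

Risk-neutral probability p = (1 + 0.12 − 0.85)/(1.45 − 0.85) = 0.2700/0.6000 = 0.4500
Terminal stock prices: S_uu = 294.4, S_ud = 172.5, S_dd = 101.1
Terminal payoffs (K − S): max(-126.4, 0) = 0, max(-4.55, 0) = 0, max(66.85, 0) = 66.85
Node u (S = 203): continuation = 1/1.12·[0.4500·0.0000 + 0.5500·0.0000] = 0.0000; exercise value = 0.0000 ≤ continuation, so V_u = 0.0000
Node d (S = 119): continuation = 1/1.12·[0.4500·0.0000 + 0.5500·66.8500] = 32.8281; exercise value = 49.0000 > continuation, so V_d = 49.0000 (exercise)
Node 0 (S = 140): continuation = 1/1.12·[0.4500·0.0000 + 0.5500·49.0000] = 24.0625; exercise value = 28.0000 > continuation, so V_0 = 28.0000 (exercise)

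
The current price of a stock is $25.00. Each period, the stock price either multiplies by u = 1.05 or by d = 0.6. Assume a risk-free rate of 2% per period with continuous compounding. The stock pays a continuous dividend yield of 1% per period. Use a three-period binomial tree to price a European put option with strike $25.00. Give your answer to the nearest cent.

$2.09

Per-period risk-free factor R = e^0.02 = 1.0202; dividend-adjusted growth = e^(0.02−0.01) = 1.0101.
Risk-neutral probability p = (1.0101 − 0.6)/(1.05 − 0.6) = 0.4101/0.4500 = 0.9112
Terminal stock prices: S_uuu = 28.94, S_uud = 16.54, S_udd = 9.45, S_ddd = 5.4
Terminal payoffs (K − S): max(-3.941, 0) = 0, max(8.463, 0) = 8.463, max(15.55, 0) = 15.55, max(19.6, 0) = 19.6
Node uu (S = 27.56): V_uu = e^(−0.02)·[0.9112·0.0000 + 0.0888·8.4625] = 0.7364
Node ud (S = 15.75): V_ud = e^(−0.02)·[0.9112·8.4625 + 0.0888·15.5500] = 8.9117
Node dd (S = 9): V_dd = e^(−0.02)·[0.9112·15.5500 + 0.0888·19.6000] = 15.5945
Node u (S = 26.25): V_u = e^(−0.02)·[0.9112·0.7364 + 0.0888·8.9117] = 1.4332
Node d (S = 15): V_d = e^(−0.02)·[0.9112·8.9117 + 0.0888·15.5945] = 9.3168
Node 0 (S = 25): V_0 = e^(−0.02)·[0.9112·1.4332 + 0.0888·9.3168] = 2.0909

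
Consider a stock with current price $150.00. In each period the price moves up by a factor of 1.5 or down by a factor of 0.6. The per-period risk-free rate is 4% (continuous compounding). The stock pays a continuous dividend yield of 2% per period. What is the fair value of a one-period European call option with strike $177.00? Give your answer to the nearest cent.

Per-period risk-free factor R = e^0.04 = 1.0408; dividend-adjusted growth = e^(0.04−0.02) = 1.0202.
Risk-neutral probability p = (1.0202 − 0.6)/(1.5 − 0.6) = 0.4202/0.9000 = 0.4669
Terminal stock prices: S_u = 225, S_d = 90
Terminal payoffs (S − K): max(48, 0) = 48, max(-87, 0) = 0
Node 0 (S = 150): V_0 = e^(−0.04)·[0.4669·48.0000 + 0.5331·0.0000] = 21.5320

$21.53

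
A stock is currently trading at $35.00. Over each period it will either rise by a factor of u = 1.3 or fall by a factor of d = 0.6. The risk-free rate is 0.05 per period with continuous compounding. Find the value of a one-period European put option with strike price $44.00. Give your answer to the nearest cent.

Risk-neutral probability p = (e^0.05 − 0.6)/(1.3 − 0.6) = 0.4513/0.7000 = 0.6447
Terminal stock prices: S_u = 45.5, S_d = 21
Terminal payoffs (K − S): max(-1.5, 0) = 0, max(23, 0) = 23
Node 0 (S = 35): V_0 = e^(−0.05)·[0.6447·0.0000 + 0.3553·23.0000] = 7.7739

$7.77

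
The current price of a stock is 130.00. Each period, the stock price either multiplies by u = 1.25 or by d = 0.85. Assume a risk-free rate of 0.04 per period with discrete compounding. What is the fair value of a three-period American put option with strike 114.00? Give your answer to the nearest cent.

Risk-neutral probability p = (1 + 0.04 − 0.85)/(1.25 − 0.85) = 0.1900/0.4000 = 0.4750
Terminal stock prices: S_uuu = 253.9, S_uud = 172.7, S_udd = 117.4, S_ddd = 79.84
Terminal payoffs (K − S): max(-139.9, 0) = 0, max(-58.66, 0) = 0, max(-3.406, 0) = 0, max(34.16, 0) = 34.16
Node uu (S = 203.1): continuation = 1/1.04·[0.4750·0.0000 + 0.5250·0.0000] = 0.0000; exercise value = 0.0000 ≤ continuation, so V_uu = 0.0000
Node ud (S = 138.1): continuation = 1/1.04·[0.4750·0.0000 + 0.5250·0.0000] = 0.0000; exercise value = 0.0000 ≤ continuation, so V_ud = 0.0000
Node dd (S = 93.92): continuation = 1/1.04·[0.4750·0.0000 + 0.5250·34.1638] = 17.2461; exercise value = 20.0750 > continuation, so V_dd = 20.0750 (exercise)
Node u (S = 162.5): continuation = 1/1.04·[0.4750·0.0000 + 0.5250·0.0000] = 0.0000; exercise value = 0.0000 ≤ continuation, so V_u = 0.0000
Node d (S = 110.5): continuation = 1/1.04·[0.4750·0.0000 + 0.5250·20.0750] = 10.1340; exercise value = 3.5000 ≤ continuation, so V_d = 10.1340
Node 0 (S = 130): continuation = 1/1.04·[0.4750·0.0000 + 0.5250·10.1340] = 5.1157; exercise value = 0.0000 ≤ continuation, so V_0 = 5.1157

5.12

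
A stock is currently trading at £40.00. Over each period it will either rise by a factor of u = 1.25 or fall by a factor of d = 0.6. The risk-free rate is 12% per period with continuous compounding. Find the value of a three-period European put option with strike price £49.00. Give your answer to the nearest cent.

£5.05

Risk-neutral probability p = (e^0.12 − 0.6)/(1.25 − 0.6) = 0.5275/0.6500 = 0.8115
Terminal stock prices: S_uuu = 78.12, S_uud = 37.5, S_udd = 18, S_ddd = 8.64
Terminal payoffs (K − S): max(-29.12, 0) = 0, max(11.5, 0) = 11.5, max(31, 0) = 31, max(40.36, 0) = 40.36
Node uu (S = 62.5): V_uu = e^(−0.12)·[0.8115·0.0000 + 0.1885·11.5000] = 1.9223
Node ud (S = 30): V_ud = e^(−0.12)·[0.8115·11.5000 + 0.1885·31.0000] = 13.4591
Node dd (S = 14.4): V_dd = e^(−0.12)·[0.8115·31.0000 + 0.1885·40.3600] = 29.0591
Node u (S = 50): V_u = e^(−0.12)·[0.8115·1.9223 + 0.1885·13.4591] = 3.6333
Node d (S = 24): V_d = e^(−0.12)·[0.8115·13.4591 + 0.1885·29.0591] = 14.5448
Node 0 (S = 40): V_0 = e^(−0.12)·[0.8115·3.6333 + 0.1885·14.5448] = 5.0464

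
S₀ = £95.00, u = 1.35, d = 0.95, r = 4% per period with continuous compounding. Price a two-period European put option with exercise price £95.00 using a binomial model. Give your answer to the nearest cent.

Risk-neutral probability p = (e^0.04 − 0.95)/(1.35 − 0.95) = 0.0908/0.4000 = 0.2270
Terminal stock prices: S_uu = 173.1, S_ud = 121.8, S_dd = 85.74
Terminal payoffs (K − S): max(-78.14, 0) = 0, max(-26.84, 0) = 0, max(9.263, 0) = 9.263
Node u (S = 128.2): V_u = e^(−0.04)·[0.2270·0.0000 + 0.7730·0.0000] = 0.0000
Node d (S = 90.25): V_d = e^(−0.04)·[0.2270·0.0000 + 0.7730·9.2625] = 6.8789
Node 0 (S = 95): V_0 = e^(−0.04)·[0.2270·0.0000 + 0.7730·6.8789] = 5.1087

£5.11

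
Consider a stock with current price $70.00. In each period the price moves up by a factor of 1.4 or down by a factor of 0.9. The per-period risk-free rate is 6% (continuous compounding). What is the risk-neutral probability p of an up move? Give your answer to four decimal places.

Risk-neutral probability p = (e^0.06 − 0.9)/(1.4 − 0.9) = 0.1618/0.5000 = 0.3237

p = 0.3237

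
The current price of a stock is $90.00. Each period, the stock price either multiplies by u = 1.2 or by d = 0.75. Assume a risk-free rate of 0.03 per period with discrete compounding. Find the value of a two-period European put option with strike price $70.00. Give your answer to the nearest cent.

Risk-neutral probability p = (1 + 0.03 − 0.75)/(1.2 − 0.75) = 0.2800/0.4500 = 0.6222
Terminal stock prices: S_uu = 129.6, S_ud = 81, S_dd = 50.62
Terminal payoffs (K − S): max(-59.6, 0) = 0, max(-11, 0) = 0, max(19.38, 0) = 19.38
Node u (S = 108): V_u = 1/1.03·[0.6222·0.0000 + 0.3778·0.0000] = 0.0000
Node d (S = 67.5): V_d = 1/1.03·[0.6222·0.0000 + 0.3778·19.3750] = 7.1063
Node 0 (S = 90): V_0 = 1/1.03·[0.6222·0.0000 + 0.3778·7.1063] = 2.6064

$2.61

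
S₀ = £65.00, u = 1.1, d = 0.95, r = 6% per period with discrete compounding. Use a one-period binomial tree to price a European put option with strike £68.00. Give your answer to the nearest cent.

£1.57

Risk-neutral probability p = (1 + 0.06 − 0.95)/(1.1 − 0.95) = 0.1100/0.1500 = 0.7333
Terminal stock prices: S_u = 71.5, S_d = 61.75
Terminal payoffs (K − S): max(-3.5, 0) = 0, max(6.25, 0) = 6.25
Node 0 (S = 65): V_0 = 1/1.06·[0.7333·0.0000 + 0.2667·6.2500] = 1.5723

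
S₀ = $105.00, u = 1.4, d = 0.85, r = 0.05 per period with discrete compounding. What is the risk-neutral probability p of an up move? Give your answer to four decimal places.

Risk-neutral probability p = (1 + 0.05 − 0.85)/(1.4 − 0.85) = 0.2000/0.5500 = 0.3636

p = 0.3636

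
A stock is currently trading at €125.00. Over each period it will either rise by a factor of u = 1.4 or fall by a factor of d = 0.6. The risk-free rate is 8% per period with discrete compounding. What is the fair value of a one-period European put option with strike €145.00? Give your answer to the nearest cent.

€25.93

Risk-neutral probability p = (1 + 0.08 − 0.6)/(1.4 − 0.6) = 0.4800/0.8000 = 0.6000
Terminal stock prices: S_u = 175, S_d = 75
Terminal payoffs (K − S): max(-30, 0) = 0, max(70, 0) = 70
Node 0 (S = 125): V_0 = 1/1.08·[0.6000·0.0000 + 0.4000·70.0000] = 25.9259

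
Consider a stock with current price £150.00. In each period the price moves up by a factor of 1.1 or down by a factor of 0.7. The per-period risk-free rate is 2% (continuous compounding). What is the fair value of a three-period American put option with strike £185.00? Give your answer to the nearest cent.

£35.00

Risk-neutral probability p = (e^0.02 − 0.7)/(1.1 − 0.7) = 0.3202/0.4000 = 0.8005
Terminal stock prices: S_uuu = 199.7, S_uud = 127.1, S_udd = 80.85, S_ddd = 51.45
Terminal payoffs (K − S): max(-14.65, 0) = 0, max(57.95, 0) = 57.95, max(104.2, 0) = 104.2, max(133.6, 0) = 133.6
Node uu (S = 181.5): continuation = e^(−0.02)·[0.8005·0.0000 + 0.1995·57.9500] = 11.3319; exercise value = 3.5000 ≤ continuation, so V_uu = 11.3319
Node ud (S = 115.5): continuation = e^(−0.02)·[0.8005·57.9500 + 0.1995·104.1500] = 65.8368; exercise value = 69.5000 > continuation, so V_ud = 69.5000 (exercise)
Node dd (S = 73.5): continuation = e^(−0.02)·[0.8005·104.1500 + 0.1995·133.5500] = 107.8368; exercise value = 111.5000 > continuation, so V_dd = 111.5000 (exercise)
Node u (S = 165): continuation = e^(−0.02)·[0.8005·11.3319 + 0.1995·69.5000] = 22.4821; exercise value = 20.0000 ≤ continuation, so V_u = 22.4821
Node d (S = 105): continuation = e^(−0.02)·[0.8005·69.5000 + 0.1995·111.5000] = 76.3368; exercise value = 80.0000 > continuation, so V_d = 80.0000 (exercise)
Node 0 (S = 150): continuation = e^(−0.02)·[0.8005·22.4821 + 0.1995·80.0000] = 33.2843; exercise value = 35.0000 > continuation, so V_0 = 35.0000 (exercise)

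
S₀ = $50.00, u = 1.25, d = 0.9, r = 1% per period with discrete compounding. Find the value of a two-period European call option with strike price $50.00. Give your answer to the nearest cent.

$5.36

Risk-neutral probability p = (1 + 0.01 − 0.9)/(1.25 − 0.9) = 0.1100/0.3500 = 0.3143
Terminal stock prices: S_uu = 78.12, S_ud = 56.25, S_dd = 40.5
Terminal payoffs (S − K): max(28.12, 0) = 28.12, max(6.25, 0) = 6.25, max(-9.5, 0) = 0
Node u (S = 62.5): V_u = 1/1.01·[0.3143·28.1250 + 0.6857·6.2500] = 12.9950
Node d (S = 45): V_d = 1/1.01·[0.3143·6.2500 + 0.6857·0.0000] = 1.9448
Node 0 (S = 50): V_0 = 1/1.01·[0.3143·12.9950 + 0.6857·1.9448] = 5.3641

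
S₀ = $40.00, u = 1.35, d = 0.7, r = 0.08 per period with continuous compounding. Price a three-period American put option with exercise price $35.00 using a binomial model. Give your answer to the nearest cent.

Risk-neutral probability p = (e^0.08 − 0.7)/(1.35 − 0.7) = 0.3833/0.6500 = 0.5897
Terminal stock prices: S_uuu = 98.42, S_uud = 51.03, S_udd = 26.46, S_ddd = 13.72
Terminal payoffs (K − S): max(-63.42, 0) = 0, max(-16.03, 0) = 0, max(8.54, 0) = 8.54, max(21.28, 0) = 21.28
Node uu (S = 72.9): continuation = e^(−0.08)·[0.5897·0.0000 + 0.4103·0.0000] = 0.0000; exercise value = 0.0000 ≤ continuation, so V_uu = 0.0000
Node ud (S = 37.8): continuation = e^(−0.08)·[0.5897·0.0000 + 0.4103·8.5400] = 3.2348; exercise value = 0.0000 ≤ continuation, so V_ud = 3.2348
Node dd (S = 19.6): continuation = e^(−0.08)·[0.5897·8.5400 + 0.4103·21.2800] = 12.7091; exercise value = 15.4000 > continuation, so V_dd = 15.4000 (exercise)
Node u (S = 54): continuation = e^(−0.08)·[0.5897·0.0000 + 0.4103·3.2348] = 1.2253; exercise value = 0.0000 ≤ continuation, so V_u = 1.2253
Node d (S = 28): continuation = e^(−0.08)·[0.5897·3.2348 + 0.4103·15.4000] = 7.5940; exercise value = 7.0000 ≤ continuation, so V_d = 7.5940
Node 0 (S = 40): continuation = e^(−0.08)·[0.5897·1.2253 + 0.4103·7.5940] = 3.5434; exercise value = 0.0000 ≤ continuation, so V_0 = 3.5434

$3.54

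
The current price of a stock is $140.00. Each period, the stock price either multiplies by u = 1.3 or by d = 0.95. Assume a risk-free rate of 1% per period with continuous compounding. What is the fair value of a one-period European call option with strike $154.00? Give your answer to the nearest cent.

$4.76

Risk-neutral probability p = (e^0.01 − 0.95)/(1.3 − 0.95) = 0.0601/0.3500 = 0.1716
Terminal stock prices: S_u = 182, S_d = 133
Terminal payoffs (S − K): max(28, 0) = 28, max(-21, 0) = 0
Node 0 (S = 140): V_0 = e^(−0.01)·[0.1716·28.0000 + 0.8284·0.0000] = 4.7562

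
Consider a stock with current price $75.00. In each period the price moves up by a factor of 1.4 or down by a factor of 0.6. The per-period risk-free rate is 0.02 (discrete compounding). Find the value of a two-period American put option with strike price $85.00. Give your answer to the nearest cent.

Risk-neutral probability p = (1 + 0.02 − 0.6)/(1.4 − 0.6) = 0.4200/0.8000 = 0.5250
Terminal stock prices: S_uu = 147, S_ud = 63, S_dd = 27
Terminal payoffs (K − S): max(-62, 0) = 0, max(22, 0) = 22, max(58, 0) = 58
Node u (S = 105): continuation = 1/1.02·[0.5250·0.0000 + 0.4750·22.0000] = 10.2451; exercise value = 0.0000 ≤ continuation, so V_u = 10.2451
Node d (S = 45): continuation = 1/1.02·[0.5250·22.0000 + 0.4750·58.0000] = 38.3333; exercise value = 40.0000 > continuation, so V_d = 40.0000 (exercise)
Node 0 (S = 75): continuation = 1/1.02·[0.5250·10.2451 + 0.4750·40.0000] = 23.9007; exercise value = 10.0000 ≤ continuation, so V_0 = 23.9007

$23.90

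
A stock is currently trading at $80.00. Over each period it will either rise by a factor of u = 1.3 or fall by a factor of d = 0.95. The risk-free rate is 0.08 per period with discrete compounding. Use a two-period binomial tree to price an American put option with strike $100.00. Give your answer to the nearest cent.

$20.00

Risk-neutral probability p = (1 + 0.08 − 0.95)/(1.3 − 0.95) = 0.1300/0.3500 = 0.3714
Terminal stock prices: S_uu = 135.2, S_ud = 98.8, S_dd = 72.2
Terminal payoffs (K − S): max(-35.2, 0) = 0, max(1.2, 0) = 1.2, max(27.8, 0) = 27.8
Node u (S = 104): continuation = 1/1.08·[0.3714·0.0000 + 0.6286·1.2000] = 0.6984; exercise value = 0.0000 ≤ continuation, so V_u = 0.6984
Node d (S = 76): continuation = 1/1.08·[0.3714·1.2000 + 0.6286·27.8000] = 16.5926; exercise value = 24.0000 > continuation, so V_d = 24.0000 (exercise)
Node 0 (S = 80): continuation = 1/1.08·[0.3714·0.6984 + 0.6286·24.0000] = 14.2084; exercise value = 20.0000 > continuation, so V_0 = 20.0000 (exercise)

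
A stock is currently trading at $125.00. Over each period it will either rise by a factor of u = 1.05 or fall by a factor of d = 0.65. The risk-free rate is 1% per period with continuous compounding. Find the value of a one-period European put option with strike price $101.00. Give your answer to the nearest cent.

Risk-neutral probability p = (e^0.01 − 0.65)/(1.05 − 0.65) = 0.3601/0.4000 = 0.9001
Terminal stock prices: S_u = 131.2, S_d = 81.25
Terminal payoffs (K − S): max(-30.25, 0) = 0, max(19.75, 0) = 19.75
Node 0 (S = 125): V_0 = e^(−0.01)·[0.9001·0.0000 + 0.0999·19.7500] = 1.9529

$1.95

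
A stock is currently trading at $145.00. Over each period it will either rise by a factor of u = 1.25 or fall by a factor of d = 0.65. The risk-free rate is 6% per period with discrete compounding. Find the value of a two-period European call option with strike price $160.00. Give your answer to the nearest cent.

$27.66

Risk-neutral probability p = (1 + 0.06 − 0.65)/(1.25 − 0.65) = 0.4100/0.6000 = 0.6833
Terminal stock prices: S_uu = 226.6, S_ud = 117.8, S_dd = 61.26
Terminal payoffs (S − K): max(66.56, 0) = 66.56, max(-42.19, 0) = 0, max(-98.74, 0) = 0
Node u (S = 181.2): V_u = 1/1.06·[0.6833·66.5625 + 0.3167·0.0000] = 42.9098
Node d (S = 94.25): V_d = 1/1.06·[0.6833·0.0000 + 0.3167·0.0000] = 0.0000
Node 0 (S = 145): V_0 = 1/1.06·[0.6833·42.9098 + 0.3167·0.0000] = 27.6620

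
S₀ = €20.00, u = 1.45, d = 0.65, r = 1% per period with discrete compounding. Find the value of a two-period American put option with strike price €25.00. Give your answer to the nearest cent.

€8.03

Risk-neutral probability p = (1 + 0.01 − 0.65)/(1.45 − 0.65) = 0.3600/0.8000 = 0.4500
Terminal stock prices: S_uu = 42.05, S_ud = 18.85, S_dd = 8.45
Terminal payoffs (K − S): max(-17.05, 0) = 0, max(6.15, 0) = 6.15, max(16.55, 0) = 16.55
Node u (S = 29): continuation = 1/1.01·[0.4500·0.0000 + 0.5500·6.1500] = 3.3490; exercise value = 0.0000 ≤ continuation, so V_u = 3.3490
Node d (S = 13): continuation = 1/1.01·[0.4500·6.1500 + 0.5500·16.5500] = 11.7525; exercise value = 12.0000 > continuation, so V_d = 12.0000 (exercise)
Node 0 (S = 20): continuation = 1/1.01·[0.4500·3.3490 + 0.5500·12.0000] = 8.0268; exercise value = 5.0000 ≤ continuation, so V_0 = 8.0268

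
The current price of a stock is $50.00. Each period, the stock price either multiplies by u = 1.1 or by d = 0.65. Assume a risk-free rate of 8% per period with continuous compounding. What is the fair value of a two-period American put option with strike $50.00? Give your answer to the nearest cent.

Risk-neutral probability p = (e^0.08 − 0.65)/(1.1 − 0.65) = 0.4333/0.4500 = 0.9629
Terminal stock prices: S_uu = 60.5, S_ud = 35.75, S_dd = 21.13
Terminal payoffs (K − S): max(-10.5, 0) = 0, max(14.25, 0) = 14.25, max(28.87, 0) = 28.87
Node u (S = 55): continuation = e^(−0.08)·[0.9629·0.0000 + 0.0371·14.2500] = 0.4886; exercise value = 0.0000 ≤ continuation, so V_u = 0.4886
Node d (S = 32.5): continuation = e^(−0.08)·[0.9629·14.2500 + 0.0371·28.8750] = 13.6558; exercise value = 17.5000 > continuation, so V_d = 17.5000 (exercise)
Node 0 (S = 50): continuation = e^(−0.08)·[0.9629·0.4886 + 0.0371·17.5000] = 1.0342; exercise value = 0.0000 ≤ continuation, so V_0 = 1.0342

$1.03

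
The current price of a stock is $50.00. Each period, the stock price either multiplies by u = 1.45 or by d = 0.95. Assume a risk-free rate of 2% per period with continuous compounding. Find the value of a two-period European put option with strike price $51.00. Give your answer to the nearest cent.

$4.17

Risk-neutral probability p = (e^0.02 − 0.95)/(1.45 − 0.95) = 0.0702/0.5000 = 0.1404
Terminal stock prices: S_uu = 105.1, S_ud = 68.88, S_dd = 45.12
Terminal payoffs (K − S): max(-54.12, 0) = 0, max(-17.88, 0) = 0, max(5.875, 0) = 5.875
Node u (S = 72.5): V_u = e^(−0.02)·[0.1404·0.0000 + 0.8596·0.0000] = 0.0000
Node d (S = 47.5): V_d = e^(−0.02)·[0.1404·0.0000 + 0.8596·5.8750] = 4.9501
Node 0 (S = 50): V_0 = e^(−0.02)·[0.1404·0.0000 + 0.8596·4.9501] = 4.1709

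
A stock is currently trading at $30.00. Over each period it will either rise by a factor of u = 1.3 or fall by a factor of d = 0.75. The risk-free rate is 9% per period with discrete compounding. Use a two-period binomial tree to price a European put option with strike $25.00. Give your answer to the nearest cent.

$1.00

Risk-neutral probability p = (1 + 0.09 − 0.75)/(1.3 − 0.75) = 0.3400/0.5500 = 0.6182
Terminal stock prices: S_uu = 50.7, S_ud = 29.25, S_dd = 16.88
Terminal payoffs (K − S): max(-25.7, 0) = 0, max(-4.25, 0) = 0, max(8.125, 0) = 8.125
Node u (S = 39): V_u = 1/1.09·[0.6182·0.0000 + 0.3818·0.0000] = 0.0000
Node d (S = 22.5): V_d = 1/1.09·[0.6182·0.0000 + 0.3818·8.1250] = 2.8461
Node 0 (S = 30): V_0 = 1/1.09·[0.6182·0.0000 + 0.3818·2.8461] = 0.9970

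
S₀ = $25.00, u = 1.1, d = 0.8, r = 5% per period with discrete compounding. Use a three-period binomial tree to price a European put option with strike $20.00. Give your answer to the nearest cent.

Risk-neutral probability p = (1 + 0.05 − 0.8)/(1.1 − 0.8) = 0.2500/0.3000 = 0.8333
Terminal stock prices: S_uuu = 33.28, S_uud = 24.2, S_udd = 17.6, S_ddd = 12.8
Terminal payoffs (K − S): max(-13.28, 0) = 0, max(-4.2, 0) = 0, max(2.4, 0) = 2.4, max(7.2, 0) = 7.2
Node uu (S = 30.25): V_uu = 1/1.05·[0.8333·0.0000 + 0.1667·0.0000] = 0.0000
Node ud (S = 22): V_ud = 1/1.05·[0.8333·0.0000 + 0.1667·2.4000] = 0.3810
Node dd (S = 16): V_dd = 1/1.05·[0.8333·2.4000 + 0.1667·7.2000] = 3.0476
Node u (S = 27.5): V_u = 1/1.05·[0.8333·0.0000 + 0.1667·0.3810] = 0.0605
Node d (S = 20): V_d = 1/1.05·[0.8333·0.3810 + 0.1667·3.0476] = 0.7861
Node 0 (S = 25): V_0 = 1/1.05·[0.8333·0.0605 + 0.1667·0.7861] = 0.1728

$0.17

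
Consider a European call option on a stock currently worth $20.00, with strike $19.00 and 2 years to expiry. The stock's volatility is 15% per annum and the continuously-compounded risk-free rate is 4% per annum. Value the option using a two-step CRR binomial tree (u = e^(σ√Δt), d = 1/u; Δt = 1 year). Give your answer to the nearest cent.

$3.08

CRR parameters: u = e^(σ√Δt) = e^(0.15·√1) = 1.1618, d = 1/u = 0.8607
Per-period rate: rΔt = 0.04·1 = 0.04, so R = e^0.04 = 1.0408
Risk-neutral probability p = (e^0.04 − 0.8607)/(1.1618 − 0.8607) = 0.1801/0.3011 = 0.5981
Terminal stock prices: S_uu = 27, S_ud = 20, S_dd = 14.82
Terminal payoffs (S − K): max(7.997, 0) = 7.997, max(1, 0) = 1, max(-4.184, 0) = 0
Node u (S = 23.24): V_u = e^(−0.04)·[0.5981·7.9972 + 0.4019·1.0000] = 4.9817
Node d (S = 17.21): V_d = e^(−0.04)·[0.5981·1.0000 + 0.4019·0.0000] = 0.5746
Node 0 (S = 20): V_0 = e^(−0.04)·[0.5981·4.9817 + 0.4019·0.5746] = 3.0846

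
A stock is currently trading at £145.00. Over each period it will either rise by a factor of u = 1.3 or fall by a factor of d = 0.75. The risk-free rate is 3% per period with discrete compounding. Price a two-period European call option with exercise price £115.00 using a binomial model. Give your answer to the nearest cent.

£44.20

Risk-neutral probability p = (1 + 0.03 − 0.75)/(1.3 − 0.75) = 0.2800/0.5500 = 0.5091
Terminal stock prices: S_uu = 245.1, S_ud = 141.4, S_dd = 81.56
Terminal payoffs (S − K): max(130.1, 0) = 130.1, max(26.38, 0) = 26.38, max(-33.44, 0) = 0
Node u (S = 188.5): V_u = 1/1.03·[0.5091·130.0500 + 0.4909·26.3750] = 76.8495
Node d (S = 108.8): V_d = 1/1.03·[0.5091·26.3750 + 0.4909·0.0000] = 13.0362
Node 0 (S = 145): V_0 = 1/1.03·[0.5091·76.8495 + 0.4909·13.0362] = 44.1971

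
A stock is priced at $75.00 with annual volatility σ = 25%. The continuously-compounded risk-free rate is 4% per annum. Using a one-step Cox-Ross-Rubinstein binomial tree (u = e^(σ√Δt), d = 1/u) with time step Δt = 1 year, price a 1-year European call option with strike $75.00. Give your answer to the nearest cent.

CRR parameters: u = e^(σ√Δt) = e^(0.25·√1) = 1.2840, d = 1/u = 0.7788
Per-period rate: rΔt = 0.04·1 = 0.04, so R = e^0.04 = 1.0408
Risk-neutral probability p = (e^0.04 − 0.7788)/(1.2840 − 0.7788) = 0.2620/0.5052 = 0.5186
Terminal stock prices: S_u = 96.3, S_d = 58.41
Terminal payoffs (S − K): max(21.3, 0) = 21.3, max(-16.59, 0) = 0
Node 0 (S = 75): V_0 = e^(−0.04)·[0.5186·21.3019 + 0.4814·0.0000] = 10.6140

$10.61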